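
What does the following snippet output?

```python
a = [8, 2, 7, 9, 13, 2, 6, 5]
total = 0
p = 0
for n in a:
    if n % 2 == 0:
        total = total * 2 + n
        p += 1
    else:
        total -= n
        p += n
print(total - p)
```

-77

n=8: even, total = 0*2+8 = 8; p=1
n=2: even, total = 8*2+2 = 18; p=2
n=7: not even, total = 18-7 = 11; p=9
n=9: not even, total = 11-9 = 2; p=18
n=13: not even, total = 2-13 = -11; p=31
n=2: even, total = (-11)*2+2 = -20; p=32
n=6: even, total = (-20)*2+6 = -34; p=33
n=5: not even, total = (-34)-5 = -39; p=38
total-p = (-39)-38 = -77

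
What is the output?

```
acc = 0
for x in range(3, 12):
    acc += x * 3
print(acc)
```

x=3: acc = 0+3*3 = 9
x=4: acc = 9+4*3 = 21
x=5: acc = 21+5*3 = 36
x=6: acc = 36+6*3 = 54
x=7: acc = 54+7*3 = 75
x=8: acc = 75+8*3 = 99
x=9: acc = 99+9*3 = 126
x=10: acc = 126+10*3 = 156
x=11: acc = 156+11*3 = 189

189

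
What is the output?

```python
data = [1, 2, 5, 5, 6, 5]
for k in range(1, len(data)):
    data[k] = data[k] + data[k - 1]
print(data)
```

[1, 3, 8, 13, 19, 24]

k=1: data[1] = 2+1 = 3 → [1, 3, 5, 5, 6, 5]
k=2: data[2] = 5+3 = 8 → [1, 3, 8, 5, 6, 5]
k=3: data[3] = 5+8 = 13 → [1, 3, 8, 13, 6, 5]
k=4: data[4] = 6+13 = 19 → [1, 3, 8, 13, 19, 5]
k=5: data[5] = 5+19 = 24 → [1, 3, 8, 13, 19, 24]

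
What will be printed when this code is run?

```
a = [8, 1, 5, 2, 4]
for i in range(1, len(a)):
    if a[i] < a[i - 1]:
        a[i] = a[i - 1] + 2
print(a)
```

i=1: 1<8, a[1] = 8+2 = 10 → [8, 10, 5, 2, 4]
i=2: 5<10, a[2] = 10+2 = 12 → [8, 10, 12, 2, 4]
i=3: 2<12, a[3] = 12+2 = 14 → [8, 10, 12, 14, 4]
i=4: 4<14, a[4] = 14+2 = 16 → [8, 10, 12, 14, 16]

[8, 10, 12, 14, 16]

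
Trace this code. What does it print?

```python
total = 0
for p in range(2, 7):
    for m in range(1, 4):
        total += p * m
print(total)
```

120

p=2,m=1: total = 0+2 = 2
p=2,m=2: total = 2+4 = 6
p=2,m=3: total = 6+6 = 12
p=3,m=1: total = 12+3 = 15
p=3,m=2: total = 15+6 = 21
p=3,m=3: total = 21+9 = 30
p=4,m=1: total = 30+4 = 34
p=4,m=2: total = 34+8 = 42
p=4,m=3: total = 42+12 = 54
p=5,m=1: total = 54+5 = 59
p=5,m=2: total = 59+10 = 69
p=5,m=3: total = 69+15 = 84
p=6,m=1: total = 84+6 = 90
p=6,m=2: total = 90+12 = 102
p=6,m=3: total = 102+18 = 120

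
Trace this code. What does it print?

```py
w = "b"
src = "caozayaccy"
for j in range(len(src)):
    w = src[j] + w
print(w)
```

yccayazoacb

j=0: prepend 'c' → 'cb'
j=1: prepend 'a' → 'acb'
j=2: prepend 'o' → 'oacb'
j=3: prepend 'z' → 'zoacb'
j=4: prepend 'a' → 'azoacb'
j=5: prepend 'y' → 'yazoacb'
j=6: prepend 'a' → 'ayazoacb'
j=7: prepend 'c' → 'cayazoacb'
j=8: prepend 'c' → 'ccayazoacb'
j=9: prepend 'y' → 'yccayazoacb'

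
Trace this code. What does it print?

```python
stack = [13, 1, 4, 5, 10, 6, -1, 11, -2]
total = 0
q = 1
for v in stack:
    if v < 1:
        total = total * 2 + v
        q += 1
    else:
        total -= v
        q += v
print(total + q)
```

-129

v=13: not <1, total = 0-13 = -13; q=14
v=1: not <1, total = (-13)-1 = -14; q=15
v=4: not <1, total = (-14)-4 = -18; q=19
v=5: not <1, total = (-18)-5 = -23; q=24
v=10: not <1, total = (-23)-10 = -33; q=34
v=6: not <1, total = (-33)-6 = -39; q=40
v=-1: <1, total = (-39)*2+(-1) = -79; q=41
v=11: not <1, total = (-79)-11 = -90; q=52
v=-2: <1, total = (-90)*2+(-2) = -182; q=53
total+q = (-182)+53 = -129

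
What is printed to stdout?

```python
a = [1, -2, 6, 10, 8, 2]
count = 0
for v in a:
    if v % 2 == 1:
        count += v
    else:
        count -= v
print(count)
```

v=1: odd, count = 0+1 = 1
v=-2: not odd, count = 1-(-2) = 3
v=6: not odd, count = 3-6 = -3
v=10: not odd, count = (-3)-10 = -13
v=8: not odd, count = (-13)-8 = -21
v=2: not odd, count = (-21)-2 = -23

-23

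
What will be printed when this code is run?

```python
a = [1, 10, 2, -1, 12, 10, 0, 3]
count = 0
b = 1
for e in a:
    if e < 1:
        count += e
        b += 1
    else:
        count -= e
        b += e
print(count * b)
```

-1599

e=1: not <1, count = 0-1 = -1; b=2
e=10: not <1, count = (-1)-10 = -11; b=12
e=2: not <1, count = (-11)-2 = -13; b=14
e=-1: <1, count = (-13)+(-1) = -14; b=15
e=12: not <1, count = (-14)-12 = -26; b=27
e=10: not <1, count = (-26)-10 = -36; b=37
e=0: <1, count = (-36)+0 = -36; b=38
e=3: not <1, count = (-36)-3 = -39; b=41
count*b = (-39)*41 = -1599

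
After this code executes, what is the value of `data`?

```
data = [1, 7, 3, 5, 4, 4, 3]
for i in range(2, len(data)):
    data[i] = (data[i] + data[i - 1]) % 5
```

[1, 7, 0, 0, 4, 3, 1]

i=2: data[2] = (3+7)%5 = 0 → [1, 7, 0, 5, 4, 4, 3]
i=3: data[3] = (5+0)%5 = 0 → [1, 7, 0, 0, 4, 4, 3]
i=4: data[4] = (4+0)%5 = 4 → [1, 7, 0, 0, 4, 4, 3]
i=5: data[5] = (4+4)%5 = 3 → [1, 7, 0, 0, 4, 3, 3]
i=6: data[6] = (3+3)%5 = 1 → [1, 7, 0, 0, 4, 3, 1]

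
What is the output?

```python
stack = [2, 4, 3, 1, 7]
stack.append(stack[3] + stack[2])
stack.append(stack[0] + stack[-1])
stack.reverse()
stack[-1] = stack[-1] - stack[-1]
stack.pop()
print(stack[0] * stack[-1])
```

append stack[3]+stack[2] = 1+3 = 4 → [2, 4, 3, 1, 7, 4]
append stack[0]+stack[-1] = 2+4 = 6 → [2, 4, 3, 1, 7, 4, 6]
reverse → [6, 4, 7, 1, 3, 4, 2]
stack[-1] = stack[-1]-stack[-1] = 2-2 = 0 → [6, 4, 7, 1, 3, 4, 0]
pop() removes 0 → [6, 4, 7, 1, 3, 4]
stack[0]*stack[-1] = 6*4 = 24

24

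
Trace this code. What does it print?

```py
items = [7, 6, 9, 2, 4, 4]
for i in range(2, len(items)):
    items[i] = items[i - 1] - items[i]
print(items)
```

i=2: items[2] = 6-9 = -3 → [7, 6, -3, 2, 4, 4]
i=3: items[3] = (-3)-2 = -5 → [7, 6, -3, -5, 4, 4]
i=4: items[4] = (-5)-4 = -9 → [7, 6, -3, -5, -9, 4]
i=5: items[5] = (-9)-4 = -13 → [7, 6, -3, -5, -9, -13]

[7, 6, -3, -5, -9, -13]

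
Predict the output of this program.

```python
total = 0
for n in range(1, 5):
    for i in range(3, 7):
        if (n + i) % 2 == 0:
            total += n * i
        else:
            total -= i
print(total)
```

n=1,i=3: even sum, total = 0+3 = 3
n=1,i=4: odd sum, total = 3-4 = -1
n=1,i=5: even sum, total = (-1)+5 = 4
n=1,i=6: odd sum, total = 4-6 = -2
n=2,i=3: odd sum, total = (-2)-3 = -5
n=2,i=4: even sum, total = (-5)+8 = 3
n=2,i=5: odd sum, total = 3-5 = -2
n=2,i=6: even sum, total = (-2)+12 = 10
n=3,i=3: even sum, total = 10+9 = 19
n=3,i=4: odd sum, total = 19-4 = 15
n=3,i=5: even sum, total = 15+15 = 30
n=3,i=6: odd sum, total = 30-6 = 24
n=4,i=3: odd sum, total = 24-3 = 21
n=4,i=4: even sum, total = 21+16 = 37
n=4,i=5: odd sum, total = 37-5 = 32
n=4,i=6: even sum, total = 32+24 = 56

56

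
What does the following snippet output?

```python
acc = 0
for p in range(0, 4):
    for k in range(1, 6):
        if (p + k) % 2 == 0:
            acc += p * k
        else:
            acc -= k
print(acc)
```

18

p=0,k=1: odd sum, acc = 0-1 = -1
p=0,k=2: even sum, acc = (-1)+0 = -1
p=0,k=3: odd sum, acc = (-1)-3 = -4
p=0,k=4: even sum, acc = (-4)+0 = -4
p=0,k=5: odd sum, acc = (-4)-5 = -9
p=1,k=1: even sum, acc = (-9)+1 = -8
p=1,k=2: odd sum, acc = (-8)-2 = -10
p=1,k=3: even sum, acc = (-10)+3 = -7
p=1,k=4: odd sum, acc = (-7)-4 = -11
p=1,k=5: even sum, acc = (-11)+5 = -6
p=2,k=1: odd sum, acc = (-6)-1 = -7
p=2,k=2: even sum, acc = (-7)+4 = -3
p=2,k=3: odd sum, acc = (-3)-3 = -6
p=2,k=4: even sum, acc = (-6)+8 = 2
p=2,k=5: odd sum, acc = 2-5 = -3
p=3,k=1: even sum, acc = (-3)+3 = 0
p=3,k=2: odd sum, acc = 0-2 = -2
p=3,k=3: even sum, acc = (-2)+9 = 7
p=3,k=4: odd sum, acc = 7-4 = 3
p=3,k=5: even sum, acc = 3+15 = 18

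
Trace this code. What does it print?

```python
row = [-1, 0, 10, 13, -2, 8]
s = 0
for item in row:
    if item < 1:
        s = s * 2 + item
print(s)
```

-6

item=-1: <1, s = 0*2+(-1) = -1
item=0: <1, s = (-1)*2+0 = -2
item=10: not <1
item=13: not <1
item=-2: <1, s = (-2)*2+(-2) = -6
item=8: not <1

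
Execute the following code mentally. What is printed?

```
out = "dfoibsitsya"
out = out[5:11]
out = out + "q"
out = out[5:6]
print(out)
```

slice [5:11] → 'sitsya'
+ 'q' → 'sitsyaq'
slice [5:6] → 'a'

a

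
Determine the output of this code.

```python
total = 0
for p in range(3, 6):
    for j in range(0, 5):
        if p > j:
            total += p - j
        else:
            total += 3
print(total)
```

p=3,j=0: 3>0, total = 0+3 = 3
p=3,j=1: 3>1, total = 3+2 = 5
p=3,j=2: 3>2, total = 5+1 = 6
p=3,j=3: not 3>3, total = 6+3 = 9
p=3,j=4: not 3>4, total = 9+3 = 12
p=4,j=0: 4>0, total = 12+4 = 16
p=4,j=1: 4>1, total = 16+3 = 19
p=4,j=2: 4>2, total = 19+2 = 21
p=4,j=3: 4>3, total = 21+1 = 22
p=4,j=4: not 4>4, total = 22+3 = 25
p=5,j=0: 5>0, total = 25+5 = 30
p=5,j=1: 5>1, total = 30+4 = 34
p=5,j=2: 5>2, total = 34+3 = 37
p=5,j=3: 5>3, total = 37+2 = 39
p=5,j=4: 5>4, total = 39+1 = 40

40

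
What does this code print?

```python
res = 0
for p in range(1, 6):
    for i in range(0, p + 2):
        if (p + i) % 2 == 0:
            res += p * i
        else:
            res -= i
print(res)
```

53

p=1,i=0: odd sum, res = 0-0 = 0
p=1,i=1: even sum, res = 0+1 = 1
p=1,i=2: odd sum, res = 1-2 = -1
p=2,i=0: even sum, res = (-1)+0 = -1
p=2,i=1: odd sum, res = (-1)-1 = -2
p=2,i=2: even sum, res = (-2)+4 = 2
p=2,i=3: odd sum, res = 2-3 = -1
p=3,i=0: odd sum, res = (-1)-0 = -1
p=3,i=1: even sum, res = (-1)+3 = 2
p=3,i=2: odd sum, res = 2-2 = 0
p=3,i=3: even sum, res = 0+9 = 9
p=3,i=4: odd sum, res = 9-4 = 5
p=4,i=0: even sum, res = 5+0 = 5
p=4,i=1: odd sum, res = 5-1 = 4
p=4,i=2: even sum, res = 4+8 = 12
p=4,i=3: odd sum, res = 12-3 = 9
p=4,i=4: even sum, res = 9+16 = 25
p=4,i=5: odd sum, res = 25-5 = 20
p=5,i=0: odd sum, res = 20-0 = 20
p=5,i=1: even sum, res = 20+5 = 25
p=5,i=2: odd sum, res = 25-2 = 23
p=5,i=3: even sum, res = 23+15 = 38
p=5,i=4: odd sum, res = 38-4 = 34
p=5,i=5: even sum, res = 34+25 = 59
p=5,i=6: odd sum, res = 59-6 = 53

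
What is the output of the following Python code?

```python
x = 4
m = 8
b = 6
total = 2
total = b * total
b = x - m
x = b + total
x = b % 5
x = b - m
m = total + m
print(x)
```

-12

total = 6*2 = 12
b = 4-8 = -4
x = (-4)+12 = 8
x = (-4)%5 = 1
x = (-4)-8 = -12
m = 12+8 = 20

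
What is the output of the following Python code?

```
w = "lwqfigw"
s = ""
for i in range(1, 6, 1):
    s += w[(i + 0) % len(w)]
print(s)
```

i=1: add w[1]='w' → 'w'
i=2: add w[2]='q' → 'wq'
i=3: add w[3]='f' → 'wqf'
i=4: add w[4]='i' → 'wqfi'
i=5: add w[5]='g' → 'wqfig'

wqfig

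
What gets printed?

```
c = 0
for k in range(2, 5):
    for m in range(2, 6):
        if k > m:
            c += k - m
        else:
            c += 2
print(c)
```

22

k=2,m=2: not 2>2, c = 0+2 = 2
k=2,m=3: not 2>3, c = 2+2 = 4
k=2,m=4: not 2>4, c = 4+2 = 6
k=2,m=5: not 2>5, c = 6+2 = 8
k=3,m=2: 3>2, c = 8+1 = 9
k=3,m=3: not 3>3, c = 9+2 = 11
k=3,m=4: not 3>4, c = 11+2 = 13
k=3,m=5: not 3>5, c = 13+2 = 15
k=4,m=2: 4>2, c = 15+2 = 17
k=4,m=3: 4>3, c = 17+1 = 18
k=4,m=4: not 4>4, c = 18+2 = 20
k=4,m=5: not 4>5, c = 20+2 = 22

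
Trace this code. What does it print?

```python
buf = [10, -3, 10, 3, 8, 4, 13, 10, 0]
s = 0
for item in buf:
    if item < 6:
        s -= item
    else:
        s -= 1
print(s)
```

item=10: not <6, s = 0-1 = -1
item=-3: <6, s = (-1)-(-3) = 2
item=10: not <6, s = 2-1 = 1
item=3: <6, s = 1-3 = -2
item=8: not <6, s = (-2)-1 = -3
item=4: <6, s = (-3)-4 = -7
item=13: not <6, s = (-7)-1 = -8
item=10: not <6, s = (-8)-1 = -9
item=0: <6, s = (-9)-0 = -9

-9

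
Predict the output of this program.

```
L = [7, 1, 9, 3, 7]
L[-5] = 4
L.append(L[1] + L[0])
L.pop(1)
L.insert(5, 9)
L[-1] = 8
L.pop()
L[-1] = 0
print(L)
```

L[-5] = 4 → [4, 1, 9, 3, 7]
append L[1]+L[0] = 1+4 = 5 → [4, 1, 9, 3, 7, 5]
pop(1) removes 1 → [4, 9, 3, 7, 5]
insert 9 at 5 → [4, 9, 3, 7, 5, 9]
L[-1] = 8 → [4, 9, 3, 7, 5, 8]
pop() removes 8 → [4, 9, 3, 7, 5]
L[-1] = 0 → [4, 9, 3, 7, 0]

[4, 9, 3, 7, 0]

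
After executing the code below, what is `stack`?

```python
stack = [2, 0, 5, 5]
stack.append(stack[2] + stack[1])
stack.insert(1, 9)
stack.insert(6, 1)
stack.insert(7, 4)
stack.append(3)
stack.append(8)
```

[2, 9, 0, 5, 5, 5, 1, 4, 3, 8]

append stack[2]+stack[1] = 5+0 = 5 → [2, 0, 5, 5, 5]
insert 9 at 1 → [2, 9, 0, 5, 5, 5]
insert 1 at 6 → [2, 9, 0, 5, 5, 5, 1]
insert 4 at 7 → [2, 9, 0, 5, 5, 5, 1, 4]
append 3 → [2, 9, 0, 5, 5, 5, 1, 4, 3]
append 8 → [2, 9, 0, 5, 5, 5, 1, 4, 3, 8]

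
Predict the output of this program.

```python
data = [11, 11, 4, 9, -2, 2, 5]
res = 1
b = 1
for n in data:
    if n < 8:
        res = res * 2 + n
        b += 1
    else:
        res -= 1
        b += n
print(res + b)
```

45

n=11: not <8, res = 1-1 = 0; b=12
n=11: not <8, res = 0-1 = -1; b=23
n=4: <8, res = (-1)*2+4 = 2; b=24
n=9: not <8, res = 2-1 = 1; b=33
n=-2: <8, res = 1*2+(-2) = 0; b=34
n=2: <8, res = 0*2+2 = 2; b=35
n=5: <8, res = 2*2+5 = 9; b=36
res+b = 9+36 = 45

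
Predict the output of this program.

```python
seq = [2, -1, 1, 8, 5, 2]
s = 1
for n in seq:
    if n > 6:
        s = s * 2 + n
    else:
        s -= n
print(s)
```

n=2: not >6, s = 1-2 = -1
n=-1: not >6, s = (-1)-(-1) = 0
n=1: not >6, s = 0-1 = -1
n=8: >6, s = (-1)*2+8 = 6
n=5: not >6, s = 6-5 = 1
n=2: not >6, s = 1-2 = -1

-1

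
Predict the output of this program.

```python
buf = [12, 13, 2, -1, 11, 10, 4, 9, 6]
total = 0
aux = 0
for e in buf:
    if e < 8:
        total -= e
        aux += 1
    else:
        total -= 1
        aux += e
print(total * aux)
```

-944

e=12: not <8, total = 0-1 = -1; aux=12
e=13: not <8, total = (-1)-1 = -2; aux=25
e=2: <8, total = (-2)-2 = -4; aux=26
e=-1: <8, total = (-4)-(-1) = -3; aux=27
e=11: not <8, total = (-3)-1 = -4; aux=38
e=10: not <8, total = (-4)-1 = -5; aux=48
e=4: <8, total = (-5)-4 = -9; aux=49
e=9: not <8, total = (-9)-1 = -10; aux=58
e=6: <8, total = (-10)-6 = -16; aux=59
total*aux = (-16)*59 = -944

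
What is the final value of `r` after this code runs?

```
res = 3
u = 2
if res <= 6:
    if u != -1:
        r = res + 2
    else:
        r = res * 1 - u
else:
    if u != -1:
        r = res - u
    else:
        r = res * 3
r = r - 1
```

4

res=3, u=2
res <= 6 is True; u != -1 is True
→ r = res + 2 = 5
r = 5-1 = 4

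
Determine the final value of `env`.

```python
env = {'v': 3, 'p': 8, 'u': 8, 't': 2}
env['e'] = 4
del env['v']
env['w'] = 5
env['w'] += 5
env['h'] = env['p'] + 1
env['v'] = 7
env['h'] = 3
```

env['e'] = 4 → {'v': 3, 'p': 8, 'u': 8, 't': 2, 'e': 4}
del 'v' → {'p': 8, 'u': 8, 't': 2, 'e': 4}
env['w'] = 5 → {'p': 8, 'u': 8, 't': 2, 'e': 4, 'w': 5}
env['w'] = 5+5 = 10 → {'p': 8, 'u': 8, 't': 2, 'e': 4, 'w': 10}
env['h'] = env['p']+1 = 9 → {'p': 8, 'u': 8, 't': 2, 'e': 4, 'w': 10, 'h': 9}
env['v'] = 7 → {'p': 8, 'u': 8, 't': 2, 'e': 4, 'w': 10, 'h': 9, 'v': 7}
env['h'] = 3 → {'p': 8, 'u': 8, 't': 2, 'e': 4, 'w': 10, 'h': 3, 'v': 7}

{'p': 8, 'u': 8, 't': 2, 'e': 4, 'w': 10, 'h': 3, 'v': 7}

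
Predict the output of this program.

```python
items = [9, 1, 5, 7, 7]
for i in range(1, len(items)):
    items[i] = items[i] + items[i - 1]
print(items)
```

i=1: items[1] = 1+9 = 10 → [9, 10, 5, 7, 7]
i=2: items[2] = 5+10 = 15 → [9, 10, 15, 7, 7]
i=3: items[3] = 7+15 = 22 → [9, 10, 15, 22, 7]
i=4: items[4] = 7+22 = 29 → [9, 10, 15, 22, 29]

[9, 10, 15, 22, 29]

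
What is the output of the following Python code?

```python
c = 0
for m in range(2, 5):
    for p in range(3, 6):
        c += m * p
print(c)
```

108

m=2,p=3: c = 0+6 = 6
m=2,p=4: c = 6+8 = 14
m=2,p=5: c = 14+10 = 24
m=3,p=3: c = 24+9 = 33
m=3,p=4: c = 33+12 = 45
m=3,p=5: c = 45+15 = 60
m=4,p=3: c = 60+12 = 72
m=4,p=4: c = 72+16 = 88
m=4,p=5: c = 88+20 = 108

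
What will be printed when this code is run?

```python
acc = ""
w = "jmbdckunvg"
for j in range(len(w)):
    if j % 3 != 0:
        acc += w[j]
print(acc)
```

mbcknv

j=0: skip
j=1: add 'm' → 'm'
j=2: add 'b' → 'mb'
j=3: skip
j=4: add 'c' → 'mbc'
j=5: add 'k' → 'mbck'
j=6: skip
j=7: add 'n' → 'mbckn'
j=8: add 'v' → 'mbcknv'
j=9: skip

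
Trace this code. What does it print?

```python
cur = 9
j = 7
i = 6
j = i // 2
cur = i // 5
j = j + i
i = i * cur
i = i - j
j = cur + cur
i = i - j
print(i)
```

-5

j = 6//2 = 3
cur = 6//5 = 1
j = 3+6 = 9
i = 6*1 = 6
i = 6-9 = -3
j = 1+1 = 2
i = (-3)-2 = -5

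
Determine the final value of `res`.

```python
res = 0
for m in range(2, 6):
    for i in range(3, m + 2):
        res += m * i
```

165

m=2,i=3: res = 0+6 = 6
m=3,i=3: res = 6+9 = 15
m=3,i=4: res = 15+12 = 27
m=4,i=3: res = 27+12 = 39
m=4,i=4: res = 39+16 = 55
m=4,i=5: res = 55+20 = 75
m=5,i=3: res = 75+15 = 90
m=5,i=4: res = 90+20 = 110
m=5,i=5: res = 110+25 = 135
m=5,i=6: res = 135+30 = 165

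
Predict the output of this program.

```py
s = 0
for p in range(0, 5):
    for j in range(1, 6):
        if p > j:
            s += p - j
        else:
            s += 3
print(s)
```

67

p=0,j=1: not 0>1, s = 0+3 = 3
p=0,j=2: not 0>2, s = 3+3 = 6
p=0,j=3: not 0>3, s = 6+3 = 9
p=0,j=4: not 0>4, s = 9+3 = 12
p=0,j=5: not 0>5, s = 12+3 = 15
p=1,j=1: not 1>1, s = 15+3 = 18
p=1,j=2: not 1>2, s = 18+3 = 21
p=1,j=3: not 1>3, s = 21+3 = 24
p=1,j=4: not 1>4, s = 24+3 = 27
p=1,j=5: not 1>5, s = 27+3 = 30
p=2,j=1: 2>1, s = 30+1 = 31
p=2,j=2: not 2>2, s = 31+3 = 34
p=2,j=3: not 2>3, s = 34+3 = 37
p=2,j=4: not 2>4, s = 37+3 = 40
p=2,j=5: not 2>5, s = 40+3 = 43
p=3,j=1: 3>1, s = 43+2 = 45
p=3,j=2: 3>2, s = 45+1 = 46
p=3,j=3: not 3>3, s = 46+3 = 49
p=3,j=4: not 3>4, s = 49+3 = 52
p=3,j=5: not 3>5, s = 52+3 = 55
p=4,j=1: 4>1, s = 55+3 = 58
p=4,j=2: 4>2, s = 58+2 = 60
p=4,j=3: 4>3, s = 60+1 = 61
p=4,j=4: not 4>4, s = 61+3 = 64
p=4,j=5: not 4>5, s = 64+3 = 67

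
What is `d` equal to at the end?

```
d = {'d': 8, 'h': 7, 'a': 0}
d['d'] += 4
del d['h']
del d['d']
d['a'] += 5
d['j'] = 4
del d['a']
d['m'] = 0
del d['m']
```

{'j': 4}

d['d'] = 8+4 = 12 → {'d': 12, 'h': 7, 'a': 0}
del 'h' → {'d': 12, 'a': 0}
del 'd' → {'a': 0}
d['a'] = 0+5 = 5 → {'a': 5}
d['j'] = 4 → {'a': 5, 'j': 4}
del 'a' → {'j': 4}
d['m'] = 0 → {'j': 4, 'm': 0}
del 'm' → {'j': 4}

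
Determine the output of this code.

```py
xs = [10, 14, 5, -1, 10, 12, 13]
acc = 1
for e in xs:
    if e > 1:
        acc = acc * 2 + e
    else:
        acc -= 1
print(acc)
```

717

e=10: >1, acc = 1*2+10 = 12
e=14: >1, acc = 12*2+14 = 38
e=5: >1, acc = 38*2+5 = 81
e=-1: not >1, acc = 81-1 = 80
e=10: >1, acc = 80*2+10 = 170
e=12: >1, acc = 170*2+12 = 352
e=13: >1, acc = 352*2+13 = 717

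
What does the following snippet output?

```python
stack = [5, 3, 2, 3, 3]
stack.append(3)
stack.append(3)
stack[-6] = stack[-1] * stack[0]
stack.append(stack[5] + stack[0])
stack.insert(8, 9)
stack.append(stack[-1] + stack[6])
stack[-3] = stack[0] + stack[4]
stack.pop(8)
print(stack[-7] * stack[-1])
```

append 3 → [5, 3, 2, 3, 3, 3]
append 3 → [5, 3, 2, 3, 3, 3, 3]
stack[-6] = stack[-1]*stack[0] = 3*5 = 15 → [5, 15, 2, 3, 3, 3, 3]
append stack[5]+stack[0] = 3+5 = 8 → [5, 15, 2, 3, 3, 3, 3, 8]
insert 9 at 8 → [5, 15, 2, 3, 3, 3, 3, 8, 9]
append stack[-1]+stack[6] = 9+3 = 12 → [5, 15, 2, 3, 3, 3, 3, 8, 9, 12]
stack[-3] = stack[0]+stack[4] = 5+3 = 8 → [5, 15, 2, 3, 3, 3, 3, 8, 9, 12]
pop(8) removes 9 → [5, 15, 2, 3, 3, 3, 3, 8, 12]
stack[-7]*stack[-1] = 2*12 = 24

24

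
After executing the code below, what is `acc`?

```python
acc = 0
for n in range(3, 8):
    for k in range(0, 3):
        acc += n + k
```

n=3,k=0: acc = 0+3 = 3
n=3,k=1: acc = 3+4 = 7
n=3,k=2: acc = 7+5 = 12
n=4,k=0: acc = 12+4 = 16
n=4,k=1: acc = 16+5 = 21
n=4,k=2: acc = 21+6 = 27
n=5,k=0: acc = 27+5 = 32
n=5,k=1: acc = 32+6 = 38
n=5,k=2: acc = 38+7 = 45
n=6,k=0: acc = 45+6 = 51
n=6,k=1: acc = 51+7 = 58
n=6,k=2: acc = 58+8 = 66
n=7,k=0: acc = 66+7 = 73
n=7,k=1: acc = 73+8 = 81
n=7,k=2: acc = 81+9 = 90

90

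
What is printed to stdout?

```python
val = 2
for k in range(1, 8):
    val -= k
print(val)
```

-26

k=1: val = 2-1 = 1
k=2: val = 1-2 = -1
k=3: val = (-1)-3 = -4
k=4: val = (-4)-4 = -8
k=5: val = (-8)-5 = -13
k=6: val = (-13)-6 = -19
k=7: val = (-19)-7 = -26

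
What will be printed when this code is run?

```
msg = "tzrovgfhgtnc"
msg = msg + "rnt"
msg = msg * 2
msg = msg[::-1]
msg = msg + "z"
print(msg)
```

tnrcntghfgvorzttnrcntghfgvorztz

+ 'rnt' → 'tzrovgfhgtncrnt'
repeat ×2 → 'tzrovgfhgtncrnttzrovgfhgtncrnt'
reverse → 'tnrcntghfgvorzttnrcntghfgvorzt'
+ 'z' → 'tnrcntghfgvorzttnrcntghfgvorztz'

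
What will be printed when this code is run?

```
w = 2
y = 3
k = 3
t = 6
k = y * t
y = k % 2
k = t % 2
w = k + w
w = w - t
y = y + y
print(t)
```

6

k = 3*6 = 18
y = 18%2 = 0
k = 6%2 = 0
w = 0+2 = 2
w = 2-6 = -4
y = 0+0 = 0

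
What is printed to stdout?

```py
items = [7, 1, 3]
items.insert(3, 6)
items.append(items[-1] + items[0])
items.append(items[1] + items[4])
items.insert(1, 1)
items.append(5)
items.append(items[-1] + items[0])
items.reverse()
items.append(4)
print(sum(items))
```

insert 6 at 3 → [7, 1, 3, 6]
append items[-1]+items[0] = 6+7 = 13 → [7, 1, 3, 6, 13]
append items[1]+items[4] = 1+13 = 14 → [7, 1, 3, 6, 13, 14]
insert 1 at 1 → [7, 1, 1, 3, 6, 13, 14]
append 5 → [7, 1, 1, 3, 6, 13, 14, 5]
append items[-1]+items[0] = 5+7 = 12 → [7, 1, 1, 3, 6, 13, 14, 5, 12]
reverse → [12, 5, 14, 13, 6, 3, 1, 1, 7]
append 4 → [12, 5, 14, 13, 6, 3, 1, 1, 7, 4]
sum = 66

66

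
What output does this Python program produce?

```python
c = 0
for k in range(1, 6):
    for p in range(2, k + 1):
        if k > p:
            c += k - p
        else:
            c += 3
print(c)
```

22

k=2,p=2: not 2>2, c = 0+3 = 3
k=3,p=2: 3>2, c = 3+1 = 4
k=3,p=3: not 3>3, c = 4+3 = 7
k=4,p=2: 4>2, c = 7+2 = 9
k=4,p=3: 4>3, c = 9+1 = 10
k=4,p=4: not 4>4, c = 10+3 = 13
k=5,p=2: 5>2, c = 13+3 = 16
k=5,p=3: 5>3, c = 16+2 = 18
k=5,p=4: 5>4, c = 18+1 = 19
k=5,p=5: not 5>5, c = 19+3 = 22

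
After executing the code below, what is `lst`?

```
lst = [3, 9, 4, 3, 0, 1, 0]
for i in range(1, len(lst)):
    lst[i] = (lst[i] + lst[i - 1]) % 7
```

[3, 5, 2, 5, 5, 6, 6]

i=1: lst[1] = (9+3)%7 = 5 → [3, 5, 4, 3, 0, 1, 0]
i=2: lst[2] = (4+5)%7 = 2 → [3, 5, 2, 3, 0, 1, 0]
i=3: lst[3] = (3+2)%7 = 5 → [3, 5, 2, 5, 0, 1, 0]
i=4: lst[4] = (0+5)%7 = 5 → [3, 5, 2, 5, 5, 1, 0]
i=5: lst[5] = (1+5)%7 = 6 → [3, 5, 2, 5, 5, 6, 0]
i=6: lst[6] = (0+6)%7 = 6 → [3, 5, 2, 5, 5, 6, 6]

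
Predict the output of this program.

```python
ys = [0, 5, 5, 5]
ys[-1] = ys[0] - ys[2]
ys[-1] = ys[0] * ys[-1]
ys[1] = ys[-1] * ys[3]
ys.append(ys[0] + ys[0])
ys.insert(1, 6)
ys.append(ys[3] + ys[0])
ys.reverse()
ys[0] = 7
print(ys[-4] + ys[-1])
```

ys[-1] = ys[0]-ys[2] = 0-5 = -5 → [0, 5, 5, -5]
ys[-1] = ys[0]*ys[-1] = 0*(-5) = 0 → [0, 5, 5, 0]
ys[1] = ys[-1]*ys[3] = 0*0 = 0 → [0, 0, 5, 0]
append ys[0]+ys[0] = 0+0 = 0 → [0, 0, 5, 0, 0]
insert 6 at 1 → [0, 6, 0, 5, 0, 0]
append ys[3]+ys[0] = 5+0 = 5 → [0, 6, 0, 5, 0, 0, 5]
reverse → [5, 0, 0, 5, 0, 6, 0]
ys[0] = 7 → [7, 0, 0, 5, 0, 6, 0]
ys[-4]+ys[-1] = 5+0 = 5

5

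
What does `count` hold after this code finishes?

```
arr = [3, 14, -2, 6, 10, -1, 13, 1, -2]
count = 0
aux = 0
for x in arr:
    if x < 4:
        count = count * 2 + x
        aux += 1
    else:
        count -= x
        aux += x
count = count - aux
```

x=3: <4, count = 0*2+3 = 3; aux=1
x=14: not <4, count = 3-14 = -11; aux=15
x=-2: <4, count = (-11)*2+(-2) = -24; aux=16
x=6: not <4, count = (-24)-6 = -30; aux=22
x=10: not <4, count = (-30)-10 = -40; aux=32
x=-1: <4, count = (-40)*2+(-1) = -81; aux=33
x=13: not <4, count = (-81)-13 = -94; aux=46
x=1: <4, count = (-94)*2+1 = -187; aux=47
x=-2: <4, count = (-187)*2+(-2) = -376; aux=48
count-aux = (-376)-48 = -424

-424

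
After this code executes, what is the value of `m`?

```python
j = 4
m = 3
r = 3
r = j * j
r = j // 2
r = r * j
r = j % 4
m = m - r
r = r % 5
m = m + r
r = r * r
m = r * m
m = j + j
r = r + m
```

8

r = 4*4 = 16
r = 4//2 = 2
r = 2*4 = 8
r = 4%4 = 0
m = 3-0 = 3
r = 0%5 = 0
m = 3+0 = 3
r = 0*0 = 0
m = 0*3 = 0
m = 4+4 = 8
r = 0+8 = 8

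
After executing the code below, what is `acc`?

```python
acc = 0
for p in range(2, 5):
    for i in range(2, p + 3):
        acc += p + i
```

p=2,i=2: acc = 0+4 = 4
p=2,i=3: acc = 4+5 = 9
p=2,i=4: acc = 9+6 = 15
p=3,i=2: acc = 15+5 = 20
p=3,i=3: acc = 20+6 = 26
p=3,i=4: acc = 26+7 = 33
p=3,i=5: acc = 33+8 = 41
p=4,i=2: acc = 41+6 = 47
p=4,i=3: acc = 47+7 = 54
p=4,i=4: acc = 54+8 = 62
p=4,i=5: acc = 62+9 = 71
p=4,i=6: acc = 71+10 = 81

81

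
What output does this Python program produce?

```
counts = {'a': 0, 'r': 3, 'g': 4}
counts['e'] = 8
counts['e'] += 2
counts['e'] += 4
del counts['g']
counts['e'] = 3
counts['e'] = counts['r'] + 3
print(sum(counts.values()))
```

counts['e'] = 8 → {'a': 0, 'r': 3, 'g': 4, 'e': 8}
counts['e'] = 8+2 = 10 → {'a': 0, 'r': 3, 'g': 4, 'e': 10}
counts['e'] = 10+4 = 14 → {'a': 0, 'r': 3, 'g': 4, 'e': 14}
del 'g' → {'a': 0, 'r': 3, 'e': 14}
counts['e'] = 3 → {'a': 0, 'r': 3, 'e': 3}
counts['e'] = counts['r']+3 = 6 → {'a': 0, 'r': 3, 'e': 6}
sum of values = 9

9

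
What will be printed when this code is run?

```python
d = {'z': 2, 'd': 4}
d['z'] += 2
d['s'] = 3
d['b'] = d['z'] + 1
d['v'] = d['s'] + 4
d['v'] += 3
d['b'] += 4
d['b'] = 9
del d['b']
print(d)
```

{'z': 4, 'd': 4, 's': 3, 'v': 10}

d['z'] = 2+2 = 4 → {'z': 4, 'd': 4}
d['s'] = 3 → {'z': 4, 'd': 4, 's': 3}
d['b'] = d['z']+1 = 5 → {'z': 4, 'd': 4, 's': 3, 'b': 5}
d['v'] = d['s']+4 = 7 → {'z': 4, 'd': 4, 's': 3, 'b': 5, 'v': 7}
d['v'] = 7+3 = 10 → {'z': 4, 'd': 4, 's': 3, 'b': 5, 'v': 10}
d['b'] = 5+4 = 9 → {'z': 4, 'd': 4, 's': 3, 'b': 9, 'v': 10}
d['b'] = 9 → {'z': 4, 'd': 4, 's': 3, 'b': 9, 'v': 10}
del 'b' → {'z': 4, 'd': 4, 's': 3, 'v': 10}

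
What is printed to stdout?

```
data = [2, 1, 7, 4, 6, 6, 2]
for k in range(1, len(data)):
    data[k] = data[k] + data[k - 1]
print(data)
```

[2, 3, 10, 14, 20, 26, 28]

k=1: data[1] = 1+2 = 3 → [2, 3, 7, 4, 6, 6, 2]
k=2: data[2] = 7+3 = 10 → [2, 3, 10, 4, 6, 6, 2]
k=3: data[3] = 4+10 = 14 → [2, 3, 10, 14, 6, 6, 2]
k=4: data[4] = 6+14 = 20 → [2, 3, 10, 14, 20, 6, 2]
k=5: data[5] = 6+20 = 26 → [2, 3, 10, 14, 20, 26, 2]
k=6: data[6] = 2+26 = 28 → [2, 3, 10, 14, 20, 26, 28]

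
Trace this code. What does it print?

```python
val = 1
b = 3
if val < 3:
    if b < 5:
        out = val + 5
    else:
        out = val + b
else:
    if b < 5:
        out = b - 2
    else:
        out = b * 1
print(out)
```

val=1, b=3
val < 3 is True; b < 5 is True
→ out = val + 5 = 6

6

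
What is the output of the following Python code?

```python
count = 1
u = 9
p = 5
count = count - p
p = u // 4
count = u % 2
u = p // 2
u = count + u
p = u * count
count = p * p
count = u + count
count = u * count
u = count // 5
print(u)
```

2

count = 1-5 = -4
p = 9//4 = 2
count = 9%2 = 1
u = 2//2 = 1
u = 1+1 = 2
p = 2*1 = 2
count = 2*2 = 4
count = 2+4 = 6
count = 2*6 = 12
u = 12//5 = 2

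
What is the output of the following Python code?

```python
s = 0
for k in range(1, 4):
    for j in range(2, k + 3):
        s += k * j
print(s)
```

k=1,j=2: s = 0+2 = 2
k=1,j=3: s = 2+3 = 5
k=2,j=2: s = 5+4 = 9
k=2,j=3: s = 9+6 = 15
k=2,j=4: s = 15+8 = 23
k=3,j=2: s = 23+6 = 29
k=3,j=3: s = 29+9 = 38
k=3,j=4: s = 38+12 = 50
k=3,j=5: s = 50+15 = 65

65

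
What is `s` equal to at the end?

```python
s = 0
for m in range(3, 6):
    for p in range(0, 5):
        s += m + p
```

m=3,p=0: s = 0+3 = 3
m=3,p=1: s = 3+4 = 7
m=3,p=2: s = 7+5 = 12
m=3,p=3: s = 12+6 = 18
m=3,p=4: s = 18+7 = 25
m=4,p=0: s = 25+4 = 29
m=4,p=1: s = 29+5 = 34
m=4,p=2: s = 34+6 = 40
m=4,p=3: s = 40+7 = 47
m=4,p=4: s = 47+8 = 55
m=5,p=0: s = 55+5 = 60
m=5,p=1: s = 60+6 = 66
m=5,p=2: s = 66+7 = 73
m=5,p=3: s = 73+8 = 81
m=5,p=4: s = 81+9 = 90

90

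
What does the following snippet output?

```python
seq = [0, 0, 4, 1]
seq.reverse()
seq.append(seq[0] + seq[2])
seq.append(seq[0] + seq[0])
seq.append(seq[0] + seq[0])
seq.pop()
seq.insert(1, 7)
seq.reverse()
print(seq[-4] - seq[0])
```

-2

reverse → [1, 4, 0, 0]
append seq[0]+seq[2] = 1+0 = 1 → [1, 4, 0, 0, 1]
append seq[0]+seq[0] = 1+1 = 2 → [1, 4, 0, 0, 1, 2]
append seq[0]+seq[0] = 1+1 = 2 → [1, 4, 0, 0, 1, 2, 2]
pop() removes 2 → [1, 4, 0, 0, 1, 2]
insert 7 at 1 → [1, 7, 4, 0, 0, 1, 2]
reverse → [2, 1, 0, 0, 4, 7, 1]
seq[-4]-seq[0] = 0-2 = -2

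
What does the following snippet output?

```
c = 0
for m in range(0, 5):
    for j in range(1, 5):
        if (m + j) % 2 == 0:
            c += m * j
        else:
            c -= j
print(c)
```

m=0,j=1: odd sum, c = 0-1 = -1
m=0,j=2: even sum, c = (-1)+0 = -1
m=0,j=3: odd sum, c = (-1)-3 = -4
m=0,j=4: even sum, c = (-4)+0 = -4
m=1,j=1: even sum, c = (-4)+1 = -3
m=1,j=2: odd sum, c = (-3)-2 = -5
m=1,j=3: even sum, c = (-5)+3 = -2
m=1,j=4: odd sum, c = (-2)-4 = -6
m=2,j=1: odd sum, c = (-6)-1 = -7
m=2,j=2: even sum, c = (-7)+4 = -3
m=2,j=3: odd sum, c = (-3)-3 = -6
m=2,j=4: even sum, c = (-6)+8 = 2
m=3,j=1: even sum, c = 2+3 = 5
m=3,j=2: odd sum, c = 5-2 = 3
m=3,j=3: even sum, c = 3+9 = 12
m=3,j=4: odd sum, c = 12-4 = 8
m=4,j=1: odd sum, c = 8-1 = 7
m=4,j=2: even sum, c = 7+8 = 15
m=4,j=3: odd sum, c = 15-3 = 12
m=4,j=4: even sum, c = 12+16 = 28

28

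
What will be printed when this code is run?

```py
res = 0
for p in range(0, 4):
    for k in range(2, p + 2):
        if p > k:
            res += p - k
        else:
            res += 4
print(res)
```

21

p=1,k=2: not 1>2, res = 0+4 = 4
p=2,k=2: not 2>2, res = 4+4 = 8
p=2,k=3: not 2>3, res = 8+4 = 12
p=3,k=2: 3>2, res = 12+1 = 13
p=3,k=3: not 3>3, res = 13+4 = 17
p=3,k=4: not 3>4, res = 17+4 = 21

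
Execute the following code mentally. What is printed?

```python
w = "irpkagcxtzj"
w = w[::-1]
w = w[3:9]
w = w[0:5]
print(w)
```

xcgak

reverse → 'jztxcgakpri'
slice [3:9] → 'xcgakp'
slice [0:5] → 'xcgak'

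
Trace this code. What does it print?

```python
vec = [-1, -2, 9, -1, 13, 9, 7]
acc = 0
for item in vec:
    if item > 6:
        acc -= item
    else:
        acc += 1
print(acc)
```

item=-1: not >6, acc = 0+1 = 1
item=-2: not >6, acc = 1+1 = 2
item=9: >6, acc = 2-9 = -7
item=-1: not >6, acc = (-7)+1 = -6
item=13: >6, acc = (-6)-13 = -19
item=9: >6, acc = (-19)-9 = -28
item=7: >6, acc = (-28)-7 = -35

-35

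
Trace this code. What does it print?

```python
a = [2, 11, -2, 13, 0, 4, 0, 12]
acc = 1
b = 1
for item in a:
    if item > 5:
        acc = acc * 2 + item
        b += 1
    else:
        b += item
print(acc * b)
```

720

item=2: not >5; b=3
item=11: >5, acc = 1*2+11 = 13; b=4
item=-2: not >5; b=2
item=13: >5, acc = 13*2+13 = 39; b=3
item=0: not >5; b=3
item=4: not >5; b=7
item=0: not >5; b=7
item=12: >5, acc = 39*2+12 = 90; b=8
acc*b = 90*8 = 720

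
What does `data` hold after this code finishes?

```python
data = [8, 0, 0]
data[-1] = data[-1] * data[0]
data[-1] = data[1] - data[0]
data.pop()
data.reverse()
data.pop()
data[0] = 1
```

data[-1] = data[-1]*data[0] = 0*8 = 0 → [8, 0, 0]
data[-1] = data[1]-data[0] = 0-8 = -8 → [8, 0, -8]
pop() removes -8 → [8, 0]
reverse → [0, 8]
pop() removes 8 → [0]
data[0] = 1 → [1]

[1]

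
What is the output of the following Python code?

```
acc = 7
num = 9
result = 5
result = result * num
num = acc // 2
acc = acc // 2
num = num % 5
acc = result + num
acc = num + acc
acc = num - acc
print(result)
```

45

result = 5*9 = 45
num = 7//2 = 3
acc = 7//2 = 3
num = 3%5 = 3
acc = 45+3 = 48
acc = 3+48 = 51
acc = 3-51 = -48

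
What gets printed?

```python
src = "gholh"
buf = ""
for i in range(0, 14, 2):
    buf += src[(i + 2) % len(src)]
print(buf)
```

i=0: add src[2]='o' → 'o'
i=2: add src[4]='h' → 'oh'
i=4: add src[1]='h' → 'ohh'
i=6: add src[3]='l' → 'ohhl'
i=8: add src[0]='g' → 'ohhlg'
i=10: add src[2]='o' → 'ohhlgo'
i=12: add src[4]='h' → 'ohhlgoh'

ohhlgoh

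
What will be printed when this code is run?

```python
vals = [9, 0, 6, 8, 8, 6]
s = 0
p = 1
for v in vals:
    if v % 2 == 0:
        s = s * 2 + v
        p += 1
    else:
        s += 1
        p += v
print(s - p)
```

v=9: not even, s = 0+1 = 1; p=10
v=0: even, s = 1*2+0 = 2; p=11
v=6: even, s = 2*2+6 = 10; p=12
v=8: even, s = 10*2+8 = 28; p=13
v=8: even, s = 28*2+8 = 64; p=14
v=6: even, s = 64*2+6 = 134; p=15
s-p = 134-15 = 119

119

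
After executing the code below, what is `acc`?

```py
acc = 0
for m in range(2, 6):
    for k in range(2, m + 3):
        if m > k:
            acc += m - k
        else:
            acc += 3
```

m=2,k=2: not 2>2, acc = 0+3 = 3
m=2,k=3: not 2>3, acc = 3+3 = 6
m=2,k=4: not 2>4, acc = 6+3 = 9
m=3,k=2: 3>2, acc = 9+1 = 10
m=3,k=3: not 3>3, acc = 10+3 = 13
m=3,k=4: not 3>4, acc = 13+3 = 16
m=3,k=5: not 3>5, acc = 16+3 = 19
m=4,k=2: 4>2, acc = 19+2 = 21
m=4,k=3: 4>3, acc = 21+1 = 22
m=4,k=4: not 4>4, acc = 22+3 = 25
m=4,k=5: not 4>5, acc = 25+3 = 28
m=4,k=6: not 4>6, acc = 28+3 = 31
m=5,k=2: 5>2, acc = 31+3 = 34
m=5,k=3: 5>3, acc = 34+2 = 36
m=5,k=4: 5>4, acc = 36+1 = 37
m=5,k=5: not 5>5, acc = 37+3 = 40
m=5,k=6: not 5>6, acc = 40+3 = 43
m=5,k=7: not 5>7, acc = 43+3 = 46

46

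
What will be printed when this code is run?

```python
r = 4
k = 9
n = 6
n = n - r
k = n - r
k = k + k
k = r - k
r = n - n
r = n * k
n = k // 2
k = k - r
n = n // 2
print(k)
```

-8

n = 6-4 = 2
k = 2-4 = -2
k = (-2)+(-2) = -4
k = 4-(-4) = 8
r = 2-2 = 0
r = 2*8 = 16
n = 8//2 = 4
k = 8-16 = -8
n = 4//2 = 2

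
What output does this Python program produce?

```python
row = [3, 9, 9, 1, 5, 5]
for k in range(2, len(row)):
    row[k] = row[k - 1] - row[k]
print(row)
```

k=2: row[2] = 9-9 = 0 → [3, 9, 0, 1, 5, 5]
k=3: row[3] = 0-1 = -1 → [3, 9, 0, -1, 5, 5]
k=4: row[4] = (-1)-5 = -6 → [3, 9, 0, -1, -6, 5]
k=5: row[5] = (-6)-5 = -11 → [3, 9, 0, -1, -6, -11]

[3, 9, 0, -1, -6, -11]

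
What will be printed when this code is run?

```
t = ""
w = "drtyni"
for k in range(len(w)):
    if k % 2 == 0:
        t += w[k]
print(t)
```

k=0: add 'd' → 'd'
k=1: skip
k=2: add 't' → 'dt'
k=3: skip
k=4: add 'n' → 'dtn'
k=5: skip

dtn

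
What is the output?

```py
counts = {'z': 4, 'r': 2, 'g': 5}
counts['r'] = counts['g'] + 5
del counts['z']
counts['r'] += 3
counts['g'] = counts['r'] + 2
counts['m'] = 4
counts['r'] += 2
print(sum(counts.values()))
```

counts['r'] = counts['g']+5 = 10 → {'z': 4, 'r': 10, 'g': 5}
del 'z' → {'r': 10, 'g': 5}
counts['r'] = 10+3 = 13 → {'r': 13, 'g': 5}
counts['g'] = counts['r']+2 = 15 → {'r': 13, 'g': 15}
counts['m'] = 4 → {'r': 13, 'g': 15, 'm': 4}
counts['r'] = 13+2 = 15 → {'r': 15, 'g': 15, 'm': 4}
sum of values = 34

34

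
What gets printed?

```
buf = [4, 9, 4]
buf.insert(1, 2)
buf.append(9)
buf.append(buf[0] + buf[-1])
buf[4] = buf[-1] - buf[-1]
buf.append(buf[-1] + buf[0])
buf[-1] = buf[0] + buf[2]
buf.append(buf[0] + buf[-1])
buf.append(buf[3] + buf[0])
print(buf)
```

insert 2 at 1 → [4, 2, 9, 4]
append 9 → [4, 2, 9, 4, 9]
append buf[0]+buf[-1] = 4+9 = 13 → [4, 2, 9, 4, 9, 13]
buf[4] = buf[-1]-buf[-1] = 13-13 = 0 → [4, 2, 9, 4, 0, 13]
append buf[-1]+buf[0] = 13+4 = 17 → [4, 2, 9, 4, 0, 13, 17]
buf[-1] = buf[0]+buf[2] = 4+9 = 13 → [4, 2, 9, 4, 0, 13, 13]
append buf[0]+buf[-1] = 4+13 = 17 → [4, 2, 9, 4, 0, 13, 13, 17]
append buf[3]+buf[0] = 4+4 = 8 → [4, 2, 9, 4, 0, 13, 13, 17, 8]

[4, 2, 9, 4, 0, 13, 13, 17, 8]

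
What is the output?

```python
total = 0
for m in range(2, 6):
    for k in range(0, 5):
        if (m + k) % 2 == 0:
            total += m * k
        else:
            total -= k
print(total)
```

m=2,k=0: even sum, total = 0+0 = 0
m=2,k=1: odd sum, total = 0-1 = -1
m=2,k=2: even sum, total = (-1)+4 = 3
m=2,k=3: odd sum, total = 3-3 = 0
m=2,k=4: even sum, total = 0+8 = 8
m=3,k=0: odd sum, total = 8-0 = 8
m=3,k=1: even sum, total = 8+3 = 11
m=3,k=2: odd sum, total = 11-2 = 9
m=3,k=3: even sum, total = 9+9 = 18
m=3,k=4: odd sum, total = 18-4 = 14
m=4,k=0: even sum, total = 14+0 = 14
m=4,k=1: odd sum, total = 14-1 = 13
m=4,k=2: even sum, total = 13+8 = 21
m=4,k=3: odd sum, total = 21-3 = 18
m=4,k=4: even sum, total = 18+16 = 34
m=5,k=0: odd sum, total = 34-0 = 34
m=5,k=1: even sum, total = 34+5 = 39
m=5,k=2: odd sum, total = 39-2 = 37
m=5,k=3: even sum, total = 37+15 = 52
m=5,k=4: odd sum, total = 52-4 = 48

48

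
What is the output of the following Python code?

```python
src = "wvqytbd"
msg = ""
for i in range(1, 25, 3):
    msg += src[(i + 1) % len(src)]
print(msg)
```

qbvtwydq

i=1: add src[2]='q' → 'q'
i=4: add src[5]='b' → 'qb'
i=7: add src[1]='v' → 'qbv'
i=10: add src[4]='t' → 'qbvt'
i=13: add src[0]='w' → 'qbvtw'
i=16: add src[3]='y' → 'qbvtwy'
i=19: add src[6]='d' → 'qbvtwyd'
i=22: add src[2]='q' → 'qbvtwydq'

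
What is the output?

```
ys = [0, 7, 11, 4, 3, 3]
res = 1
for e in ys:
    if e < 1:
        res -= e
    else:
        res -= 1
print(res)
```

e=0: <1, res = 1-0 = 1
e=7: not <1, res = 1-1 = 0
e=11: not <1, res = 0-1 = -1
e=4: not <1, res = (-1)-1 = -2
e=3: not <1, res = (-2)-1 = -3
e=3: not <1, res = (-3)-1 = -4

-4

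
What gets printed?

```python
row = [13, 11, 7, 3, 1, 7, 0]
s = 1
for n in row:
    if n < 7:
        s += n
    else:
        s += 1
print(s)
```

9

n=13: not <7, s = 1+1 = 2
n=11: not <7, s = 2+1 = 3
n=7: not <7, s = 3+1 = 4
n=3: <7, s = 4+3 = 7
n=1: <7, s = 7+1 = 8
n=7: not <7, s = 8+1 = 9
n=0: <7, s = 9+0 = 9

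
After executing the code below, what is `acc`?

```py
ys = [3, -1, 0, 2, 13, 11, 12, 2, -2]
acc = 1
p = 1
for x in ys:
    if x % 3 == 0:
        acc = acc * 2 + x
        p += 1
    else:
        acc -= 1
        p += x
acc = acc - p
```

-9

x=3: %3==0, acc = 1*2+3 = 5; p=2
x=-1: not %3==0, acc = 5-1 = 4; p=1
x=0: %3==0, acc = 4*2+0 = 8; p=2
x=2: not %3==0, acc = 8-1 = 7; p=4
x=13: not %3==0, acc = 7-1 = 6; p=17
x=11: not %3==0, acc = 6-1 = 5; p=28
x=12: %3==0, acc = 5*2+12 = 22; p=29
x=2: not %3==0, acc = 22-1 = 21; p=31
x=-2: not %3==0, acc = 21-1 = 20; p=29
acc-p = 20-29 = -9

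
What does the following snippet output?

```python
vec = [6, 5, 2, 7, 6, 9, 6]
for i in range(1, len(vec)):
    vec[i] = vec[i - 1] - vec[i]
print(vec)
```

i=1: vec[1] = 6-5 = 1 → [6, 1, 2, 7, 6, 9, 6]
i=2: vec[2] = 1-2 = -1 → [6, 1, -1, 7, 6, 9, 6]
i=3: vec[3] = (-1)-7 = -8 → [6, 1, -1, -8, 6, 9, 6]
i=4: vec[4] = (-8)-6 = -14 → [6, 1, -1, -8, -14, 9, 6]
i=5: vec[5] = (-14)-9 = -23 → [6, 1, -1, -8, -14, -23, 6]
i=6: vec[6] = (-23)-6 = -29 → [6, 1, -1, -8, -14, -23, -29]

[6, 1, -1, -8, -14, -23, -29]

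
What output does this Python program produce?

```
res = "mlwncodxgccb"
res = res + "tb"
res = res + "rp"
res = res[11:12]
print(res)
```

+ 'tb' → 'mlwncodxgccbtb'
+ 'rp' → 'mlwncodxgccbtbrp'
slice [11:12] → 'b'

b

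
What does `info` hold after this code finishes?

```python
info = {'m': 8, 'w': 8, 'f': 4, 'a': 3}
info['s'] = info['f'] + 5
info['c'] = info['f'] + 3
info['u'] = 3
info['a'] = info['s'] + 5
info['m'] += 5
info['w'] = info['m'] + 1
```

{'m': 13, 'w': 14, 'f': 4, 'a': 14, 's': 9, 'c': 7, 'u': 3}

info['s'] = info['f']+5 = 9 → {'m': 8, 'w': 8, 'f': 4, 'a': 3, 's': 9}
info['c'] = info['f']+3 = 7 → {'m': 8, 'w': 8, 'f': 4, 'a': 3, 's': 9, 'c': 7}
info['u'] = 3 → {'m': 8, 'w': 8, 'f': 4, 'a': 3, 's': 9, 'c': 7, 'u': 3}
info['a'] = info['s']+5 = 14 → {'m': 8, 'w': 8, 'f': 4, 'a': 14, 's': 9, 'c': 7, 'u': 3}
info['m'] = 8+5 = 13 → {'m': 13, 'w': 8, 'f': 4, 'a': 14, 's': 9, 'c': 7, 'u': 3}
info['w'] = info['m']+1 = 14 → {'m': 13, 'w': 14, 'f': 4, 'a': 14, 's': 9, 'c': 7, 'u': 3}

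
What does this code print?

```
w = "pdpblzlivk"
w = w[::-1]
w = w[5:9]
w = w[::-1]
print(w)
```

dpbl

reverse → 'kvilzlbpdp'
slice [5:9] → 'lbpd'
reverse → 'dpbl'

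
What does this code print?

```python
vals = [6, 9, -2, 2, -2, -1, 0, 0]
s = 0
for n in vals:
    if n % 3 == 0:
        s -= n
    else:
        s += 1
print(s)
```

n=6: %3==0, s = 0-6 = -6
n=9: %3==0, s = (-6)-9 = -15
n=-2: not %3==0, s = (-15)+1 = -14
n=2: not %3==0, s = (-14)+1 = -13
n=-2: not %3==0, s = (-13)+1 = -12
n=-1: not %3==0, s = (-12)+1 = -11
n=0: %3==0, s = (-11)-0 = -11
n=0: %3==0, s = (-11)-0 = -11

-11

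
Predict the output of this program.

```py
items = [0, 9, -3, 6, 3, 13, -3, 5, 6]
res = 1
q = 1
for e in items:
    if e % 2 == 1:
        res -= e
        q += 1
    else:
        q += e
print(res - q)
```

e=0: not odd; q=1
e=9: odd, res = 1-9 = -8; q=2
e=-3: odd, res = (-8)-(-3) = -5; q=3
e=6: not odd; q=9
e=3: odd, res = (-5)-3 = -8; q=10
e=13: odd, res = (-8)-13 = -21; q=11
e=-3: odd, res = (-21)-(-3) = -18; q=12
e=5: odd, res = (-18)-5 = -23; q=13
e=6: not odd; q=19
res-q = (-23)-19 = -42

-42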